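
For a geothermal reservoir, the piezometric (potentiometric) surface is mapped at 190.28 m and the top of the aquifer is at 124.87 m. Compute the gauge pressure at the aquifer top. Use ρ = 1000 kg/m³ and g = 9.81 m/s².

Pressure head at the aquifer top: ψ = h − z = 190.28 − 124.87 = 65.41 m.
P = ρgψ = 1000 × 9.81 × 65.41 = 641672 Pa ≈ 642 kPa.

P ≈ 642 kPa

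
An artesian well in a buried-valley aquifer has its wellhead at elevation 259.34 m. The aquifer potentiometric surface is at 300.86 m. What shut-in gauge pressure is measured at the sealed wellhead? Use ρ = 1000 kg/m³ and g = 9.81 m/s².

Head above the cap: Δh = 300.86 − 259.34 = 41.52 m.
P = ρgΔh = 1000 × 9.81 × 41.52 = 407311 Pa ≈ 407 kPa.

P ≈ 407 kPa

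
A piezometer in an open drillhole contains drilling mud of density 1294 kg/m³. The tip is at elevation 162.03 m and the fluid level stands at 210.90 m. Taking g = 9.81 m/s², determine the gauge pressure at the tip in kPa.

P ≈ 620 kPa

Pressure head ψ = h − z = 210.90 − 162.03 = 48.87 m.
P = ρgψ = 1294 × 9.81 × 48.87 = 620363 Pa ≈ 620 kPa.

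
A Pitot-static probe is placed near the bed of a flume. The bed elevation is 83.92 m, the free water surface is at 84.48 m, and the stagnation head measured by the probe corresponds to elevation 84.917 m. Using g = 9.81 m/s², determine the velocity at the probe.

v ≈ 2.93 m/s

Near the bed, under hydrostatic conditions, the piezometric head (z + ψ) equals the free-surface elevation, 84.48 m.
Velocity head = total − piezometric = 84.917 − 84.48 = 0.437 m.
v = √(2g·h_v) = √(2 × 9.81 × 0.437) = 2.93 m/s.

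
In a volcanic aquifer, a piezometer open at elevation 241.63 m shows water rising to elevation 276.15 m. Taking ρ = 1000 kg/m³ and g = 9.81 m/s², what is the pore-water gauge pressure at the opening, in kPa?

Pressure head ψ = h − z = 276.15 − 241.63 = 34.52 m.
P = ρgψ = 1000 × 9.81 × 34.52 = 338641 Pa ≈ 339 kPa.

P ≈ 339 kPa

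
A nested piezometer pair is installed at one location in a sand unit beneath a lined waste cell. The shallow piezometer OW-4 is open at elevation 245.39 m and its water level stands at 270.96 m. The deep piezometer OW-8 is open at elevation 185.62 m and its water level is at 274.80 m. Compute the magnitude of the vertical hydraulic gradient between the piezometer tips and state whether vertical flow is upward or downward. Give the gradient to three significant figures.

|i_v| ≈ 0.0642; vertical flow is upward

Total head at OW-4: h = 270.96 m (water level in the standpipe).
Total head at OW-8: h = 274.80 m.
Δh = h(OW-4) − h(OW-8) = 270.96 − 274.80 = -3.84 m.
Vertical separation Δz = 245.39 − 185.62 = 59.77 m.
|i_v| = |Δh| / Δz = 3.84 / 59.77 = 0.0642.
Head is higher in the deep piezometer, so vertical flow is upward (discharge condition).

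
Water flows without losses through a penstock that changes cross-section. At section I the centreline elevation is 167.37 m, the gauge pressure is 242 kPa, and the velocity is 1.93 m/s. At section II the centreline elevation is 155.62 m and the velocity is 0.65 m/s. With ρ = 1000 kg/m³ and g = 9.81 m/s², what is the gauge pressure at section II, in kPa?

Pressure head at I: ψ₁ = P₁/(ρg) = 242×1000 / (1000 × 9.81) = 24.67 m.
Velocity heads: v₁²/2g = 1.93²/19.62 = 0.190 m; v₂²/2g = 0.65²/19.62 = 0.022 m.
Total head H = z₁ + ψ₁ + v₁²/2g = 167.37 + 24.67 + 0.190 = 192.23 m.
ψ₂ = H − z₂ − v₂²/2g = 192.23 − 155.62 − 0.022 = 36.59 m.
P₂ = ρgψ₂ = 1000 × 9.81 × 36.59 ≈ 359 kPa.

P₂ ≈ 359 kPa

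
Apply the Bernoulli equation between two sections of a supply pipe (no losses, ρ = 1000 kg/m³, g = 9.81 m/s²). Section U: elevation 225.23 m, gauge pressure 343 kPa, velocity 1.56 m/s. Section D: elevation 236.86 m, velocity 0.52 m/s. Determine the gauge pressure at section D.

P₂ ≈ 230 kPa

Pressure head at U: ψ₁ = P₁/(ρg) = 343×1000 / (1000 × 9.81) = 34.96 m.
Velocity heads: v₁²/2g = 1.56²/19.62 = 0.124 m; v₂²/2g = 0.52²/19.62 = 0.014 m.
Total head H = z₁ + ψ₁ + v₁²/2g = 225.23 + 34.96 + 0.124 = 260.31 m.
ψ₂ = H − z₂ − v₂²/2g = 260.31 − 236.86 − 0.014 = 23.44 m.
P₂ = ρgψ₂ = 1000 × 9.81 × 23.44 ≈ 230 kPa.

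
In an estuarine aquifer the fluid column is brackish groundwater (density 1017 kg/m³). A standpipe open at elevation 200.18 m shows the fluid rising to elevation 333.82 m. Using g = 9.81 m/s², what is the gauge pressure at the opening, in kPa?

P ≈ 1330 kPa

Pressure head ψ = h − z = 333.82 − 200.18 = 133.64 m.
P = ρgψ = 1017 × 9.81 × 133.64 = 1333296 Pa ≈ 1330 kPa.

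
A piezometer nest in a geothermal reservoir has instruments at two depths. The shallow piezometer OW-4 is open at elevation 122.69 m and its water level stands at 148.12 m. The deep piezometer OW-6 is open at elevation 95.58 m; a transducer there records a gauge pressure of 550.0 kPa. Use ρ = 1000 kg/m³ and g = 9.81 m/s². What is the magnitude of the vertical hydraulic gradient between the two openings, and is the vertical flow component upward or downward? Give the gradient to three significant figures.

Total head at OW-4: h = 148.12 m (water level in the standpipe).
Pressure head at OW-6: ψ = P/(ρg) = 550.0×1000 / (1000 × 9.81) = 56.07 m.
Total head at OW-6: h = z + ψ = 95.58 + 56.07 = 151.65 m.
Δh = h(OW-4) − h(OW-6) = 148.12 − 151.65 = -3.53 m.
Vertical separation Δz = 122.69 − 95.58 = 27.11 m.
|i_v| = |Δh| / Δz = 3.53 / 27.11 = 0.130.
Head is higher in the deep piezometer, so vertical flow is upward (discharge condition).

|i_v| ≈ 0.130; vertical flow is upward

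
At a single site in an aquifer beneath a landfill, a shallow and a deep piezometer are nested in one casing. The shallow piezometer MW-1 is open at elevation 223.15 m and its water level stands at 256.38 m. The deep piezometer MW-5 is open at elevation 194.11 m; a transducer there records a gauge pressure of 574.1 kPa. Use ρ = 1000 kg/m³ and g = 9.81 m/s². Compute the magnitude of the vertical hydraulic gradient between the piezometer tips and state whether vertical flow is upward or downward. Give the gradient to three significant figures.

|i_v| ≈ 0.129; vertical flow is downward

Total head at MW-1: h = 256.38 m (water level in the standpipe).
Pressure head at MW-5: ψ = P/(ρg) = 574.1×1000 / (1000 × 9.81) = 58.52 m.
Total head at MW-5: h = z + ψ = 194.11 + 58.52 = 252.63 m.
Δh = h(MW-1) − h(MW-5) = 256.38 − 252.63 = 3.75 m.
Vertical separation Δz = 223.15 − 194.11 = 29.04 m.
|i_v| = |Δh| / Δz = 3.75 / 29.04 = 0.129.
Head is higher in the shallow piezometer, so vertical flow is downward (recharge condition).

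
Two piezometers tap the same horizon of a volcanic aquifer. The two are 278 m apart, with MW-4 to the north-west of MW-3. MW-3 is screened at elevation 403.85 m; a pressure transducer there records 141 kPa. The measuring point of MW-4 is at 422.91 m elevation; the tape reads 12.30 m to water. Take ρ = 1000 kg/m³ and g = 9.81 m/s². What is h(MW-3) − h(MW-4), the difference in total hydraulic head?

Δh ≈ 7.61 m

Pressure head at MW-3: ψ = P/(ρg) = 141×1000 / (1000 × 9.81) = 14.37 m.
Total head at MW-3: h = z + ψ = 403.85 + 14.37 = 418.22 m.
Total head at MW-4: h = 422.91 − 12.30 = 410.61 m.
Head difference: h(MW-3) − h(MW-4) = 418.22 − 410.61 = 7.61 m.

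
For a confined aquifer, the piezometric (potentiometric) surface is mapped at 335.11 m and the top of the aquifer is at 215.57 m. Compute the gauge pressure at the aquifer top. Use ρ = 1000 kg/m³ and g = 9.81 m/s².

P ≈ 1170 kPa

Pressure head at the aquifer top: ψ = h − z = 335.11 − 215.57 = 119.54 m.
P = ρgψ = 1000 × 9.81 × 119.54 = 1172687 Pa ≈ 1170 kPa.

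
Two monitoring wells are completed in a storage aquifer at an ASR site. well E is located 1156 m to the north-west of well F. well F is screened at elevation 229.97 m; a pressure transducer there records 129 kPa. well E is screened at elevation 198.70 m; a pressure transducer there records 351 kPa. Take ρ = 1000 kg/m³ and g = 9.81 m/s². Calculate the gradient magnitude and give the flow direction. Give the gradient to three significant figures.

i ≈ 0.00747; groundwater flows toward the north-west

Pressure head at well F: ψ = P/(ρg) = 129×1000 / (1000 × 9.81) = 13.15 m.
Total head at well F: h = z + ψ = 229.97 + 13.15 = 243.12 m.
Pressure head at well E: ψ = P/(ρg) = 351×1000 / (1000 × 9.81) = 35.78 m.
Total head at well E: h = z + ψ = 198.70 + 35.78 = 234.48 m.
Head difference: h(well F) − h(well E) = 243.12 − 234.48 = 8.64 m.
Hydraulic gradient: i = |Δh| / L = 8.64 / 1156 = 0.00747.
Flow is from higher to lower head: from well F toward well E, i.e. toward the north-west.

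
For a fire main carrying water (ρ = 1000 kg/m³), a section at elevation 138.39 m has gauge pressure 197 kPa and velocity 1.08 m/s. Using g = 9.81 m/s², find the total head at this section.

Pressure head ψ = P/(ρg) = 197×1000 / (1000 × 9.81) = 20.08 m.
Velocity head = v²/(2g) = 1.08² / (2 × 9.81) = 0.059 m.
h = z + ψ + v²/(2g) = 138.39 + 20.08 + 0.059 = 158.53 m.

h ≈ 158.53 m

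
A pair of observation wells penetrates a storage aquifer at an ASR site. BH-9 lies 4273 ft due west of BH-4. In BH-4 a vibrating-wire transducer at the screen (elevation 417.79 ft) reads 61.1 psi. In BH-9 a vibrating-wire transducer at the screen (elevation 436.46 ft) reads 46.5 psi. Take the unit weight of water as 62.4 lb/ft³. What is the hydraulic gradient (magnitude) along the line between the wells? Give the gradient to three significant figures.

Pressure head at BH-4: ψ = 144·P/γ = 144 × 61.1 / 62.4 = 141.00 ft.
Total head at BH-4: h = z + ψ = 417.79 + 141.00 = 558.79 ft.
Pressure head at BH-9: ψ = 144·P/γ = 144 × 46.5 / 62.4 = 107.31 ft.
Total head at BH-9: h = z + ψ = 436.46 + 107.31 = 543.77 ft.
Head difference: h(BH-4) − h(BH-9) = 558.79 − 543.77 = 15.02 ft.
Hydraulic gradient: i = |Δh| / L = 15.02 / 4273 = 0.00352.

i ≈ 0.00352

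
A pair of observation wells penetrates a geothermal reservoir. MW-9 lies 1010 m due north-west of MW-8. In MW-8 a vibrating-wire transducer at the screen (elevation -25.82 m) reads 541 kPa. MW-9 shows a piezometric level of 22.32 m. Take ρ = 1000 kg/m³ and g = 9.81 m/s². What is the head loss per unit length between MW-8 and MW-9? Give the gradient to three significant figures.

Pressure head at MW-8: ψ = P/(ρg) = 541×1000 / (1000 × 9.81) = 55.15 m.
Total head at MW-8: h = z + ψ = -25.82 + 55.15 = 29.33 m.
Total head at MW-9: h = 22.32 m (water level in the piezometer is the total head).
Head difference: h(MW-8) − h(MW-9) = 29.33 − 22.32 = 7.01 m.
Hydraulic gradient: i = |Δh| / L = 7.01 / 1010 = 0.00694.

i ≈ 0.00694 m/m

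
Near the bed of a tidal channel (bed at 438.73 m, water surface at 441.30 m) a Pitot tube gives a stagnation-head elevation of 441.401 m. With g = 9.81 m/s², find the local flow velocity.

v ≈ 1.41 m/s

Near the bed, under hydrostatic conditions, the piezometric head (z + ψ) equals the free-surface elevation, 441.30 m.
Velocity head = total − piezometric = 441.401 − 441.30 = 0.101 m.
v = √(2g·h_v) = √(2 × 9.81 × 0.101) = 1.41 m/s.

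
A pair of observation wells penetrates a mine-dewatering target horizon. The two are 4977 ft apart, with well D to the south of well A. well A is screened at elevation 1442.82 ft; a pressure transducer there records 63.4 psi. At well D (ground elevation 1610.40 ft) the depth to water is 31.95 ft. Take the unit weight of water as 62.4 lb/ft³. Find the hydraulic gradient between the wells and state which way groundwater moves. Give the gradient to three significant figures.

i ≈ 0.00215; groundwater flows toward the south

Pressure head at well A: ψ = 144·P/γ = 144 × 63.4 / 62.4 = 146.31 ft.
Total head at well A: h = z + ψ = 1442.82 + 146.31 = 1589.13 ft.
Total head at well D: h = 1610.40 − 31.95 = 1578.45 ft.
Head difference: h(well A) − h(well D) = 1589.13 − 1578.45 = 10.68 ft.
Hydraulic gradient: i = |Δh| / L = 10.68 / 4977 = 0.00215.
Flow is from higher to lower head: from well A toward well D, i.e. toward the south.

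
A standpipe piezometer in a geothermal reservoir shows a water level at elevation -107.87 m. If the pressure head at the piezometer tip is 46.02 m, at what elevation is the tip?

z = h − ψ = -107.87 − 46.02 = -153.89 m.

z ≈ -153.89 m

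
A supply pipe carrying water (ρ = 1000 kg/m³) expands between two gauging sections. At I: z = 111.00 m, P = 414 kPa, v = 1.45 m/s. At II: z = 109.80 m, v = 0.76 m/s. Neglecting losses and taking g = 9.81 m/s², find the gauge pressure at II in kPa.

Pressure head at I: ψ₁ = P₁/(ρg) = 414×1000 / (1000 × 9.81) = 42.20 m.
Velocity heads: v₁²/2g = 1.45²/19.62 = 0.107 m; v₂²/2g = 0.76²/19.62 = 0.029 m.
Total head H = z₁ + ψ₁ + v₁²/2g = 111.00 + 42.20 + 0.107 = 153.31 m.
ψ₂ = H − z₂ − v₂²/2g = 153.31 − 109.80 − 0.029 = 43.48 m.
P₂ = ρgψ₂ = 1000 × 9.81 × 43.48 ≈ 427 kPa.

P₂ ≈ 427 kPa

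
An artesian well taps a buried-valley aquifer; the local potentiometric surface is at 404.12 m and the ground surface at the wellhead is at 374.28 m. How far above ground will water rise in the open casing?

≈ 29.84 m above ground

Water rises to the potentiometric surface, so the rise above ground = 404.12 − 374.28 = 29.84 m.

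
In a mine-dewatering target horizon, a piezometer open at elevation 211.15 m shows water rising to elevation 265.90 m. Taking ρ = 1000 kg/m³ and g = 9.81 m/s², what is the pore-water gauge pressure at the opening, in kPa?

P ≈ 537 kPa

Pressure head ψ = h − z = 265.90 − 211.15 = 54.75 m.
P = ρgψ = 1000 × 9.81 × 54.75 = 537098 Pa ≈ 537 kPa.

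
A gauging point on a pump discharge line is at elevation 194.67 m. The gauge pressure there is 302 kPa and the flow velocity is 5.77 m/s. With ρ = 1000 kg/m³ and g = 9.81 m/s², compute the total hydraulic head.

h ≈ 227.15 m

Pressure head ψ = P/(ρg) = 302×1000 / (1000 × 9.81) = 30.78 m.
Velocity head = v²/(2g) = 5.77² / (2 × 9.81) = 1.697 m.
h = z + ψ + v²/(2g) = 194.67 + 30.78 + 1.697 = 227.15 m.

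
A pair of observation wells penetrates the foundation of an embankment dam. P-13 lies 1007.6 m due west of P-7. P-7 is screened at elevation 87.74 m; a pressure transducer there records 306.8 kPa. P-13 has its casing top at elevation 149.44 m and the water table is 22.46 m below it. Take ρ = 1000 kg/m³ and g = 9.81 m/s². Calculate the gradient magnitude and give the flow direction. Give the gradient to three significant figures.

Pressure head at P-7: ψ = P/(ρg) = 306.8×1000 / (1000 × 9.81) = 31.27 m.
Total head at P-7: h = z + ψ = 87.74 + 31.27 = 119.01 m.
Total head at P-13: h = 149.44 − 22.46 = 126.98 m.
Head difference: h(P-7) − h(P-13) = 119.01 − 126.98 = -7.97 m.
Hydraulic gradient: i = |Δh| / L = 7.97 / 1007.6 = 0.00791.
Flow is from higher to lower head: from P-13 toward P-7, i.e. toward the east.

i ≈ 0.00791; groundwater flows toward the east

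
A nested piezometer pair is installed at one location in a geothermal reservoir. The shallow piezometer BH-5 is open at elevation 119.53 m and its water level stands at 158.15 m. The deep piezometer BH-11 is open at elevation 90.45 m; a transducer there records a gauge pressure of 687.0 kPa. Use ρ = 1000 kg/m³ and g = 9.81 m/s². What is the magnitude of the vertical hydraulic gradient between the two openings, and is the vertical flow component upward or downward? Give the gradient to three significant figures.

|i_v| ≈ 0.0801; vertical flow is upward

Total head at BH-5: h = 158.15 m (water level in the standpipe).
Pressure head at BH-11: ψ = P/(ρg) = 687.0×1000 / (1000 × 9.81) = 70.03 m.
Total head at BH-11: h = z + ψ = 90.45 + 70.03 = 160.48 m.
Δh = h(BH-5) − h(BH-11) = 158.15 − 160.48 = -2.33 m.
Vertical separation Δz = 119.53 − 90.45 = 29.08 m.
|i_v| = |Δh| / Δz = 2.33 / 29.08 = 0.0801.
Head is higher in the deep piezometer, so vertical flow is upward (discharge condition).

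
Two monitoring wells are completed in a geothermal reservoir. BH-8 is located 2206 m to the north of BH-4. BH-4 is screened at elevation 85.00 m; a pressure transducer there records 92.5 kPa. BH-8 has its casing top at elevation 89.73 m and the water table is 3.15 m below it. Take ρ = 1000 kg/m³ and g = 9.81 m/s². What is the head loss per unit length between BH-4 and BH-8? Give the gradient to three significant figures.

Pressure head at BH-4: ψ = P/(ρg) = 92.5×1000 / (1000 × 9.81) = 9.43 m.
Total head at BH-4: h = z + ψ = 85.00 + 9.43 = 94.43 m.
Total head at BH-8: h = 89.73 − 3.15 = 86.58 m.
Head difference: h(BH-4) − h(BH-8) = 94.43 − 86.58 = 7.85 m.
Hydraulic gradient: i = |Δh| / L = 7.85 / 2206 = 0.00356.

i ≈ 0.00356 m/m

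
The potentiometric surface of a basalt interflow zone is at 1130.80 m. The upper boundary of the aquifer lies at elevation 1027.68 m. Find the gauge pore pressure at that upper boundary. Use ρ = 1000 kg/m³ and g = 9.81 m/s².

P ≈ 1010 kPa

Pressure head at the aquifer top: ψ = h − z = 1130.80 − 1027.68 = 103.12 m.
P = ρgψ = 1000 × 9.81 × 103.12 = 1011607 Pa ≈ 1010 kPa.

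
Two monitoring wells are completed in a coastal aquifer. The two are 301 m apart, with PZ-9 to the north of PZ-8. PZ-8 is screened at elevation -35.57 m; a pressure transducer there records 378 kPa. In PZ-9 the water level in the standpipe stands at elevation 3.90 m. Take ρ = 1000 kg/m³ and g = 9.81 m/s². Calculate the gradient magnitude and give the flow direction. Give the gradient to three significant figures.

Pressure head at PZ-8: ψ = P/(ρg) = 378×1000 / (1000 × 9.81) = 38.53 m.
Total head at PZ-8: h = z + ψ = -35.57 + 38.53 = 2.96 m.
Total head at PZ-9: h = 3.90 m (water level in the piezometer is the total head).
Head difference: h(PZ-8) − h(PZ-9) = 2.96 − 3.90 = -0.94 m.
Hydraulic gradient: i = |Δh| / L = 0.94 / 301 = 0.00312.
Flow is from higher to lower head: from PZ-9 toward PZ-8, i.e. toward the south.

i ≈ 0.00312; groundwater flows toward the south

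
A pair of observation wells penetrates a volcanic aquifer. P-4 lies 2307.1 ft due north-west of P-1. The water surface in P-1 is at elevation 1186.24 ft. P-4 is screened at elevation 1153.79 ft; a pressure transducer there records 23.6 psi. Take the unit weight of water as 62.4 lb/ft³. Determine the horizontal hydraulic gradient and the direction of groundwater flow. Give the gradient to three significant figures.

Total head at P-1: h = 1186.24 ft (water level in the piezometer is the total head).
Pressure head at P-4: ψ = 144·P/γ = 144 × 23.6 / 62.4 = 54.46 ft.
Total head at P-4: h = z + ψ = 1153.79 + 54.46 = 1208.25 ft.
Head difference: h(P-1) − h(P-4) = 1186.24 − 1208.25 = -22.01 ft.
Hydraulic gradient: i = |Δh| / L = 22.01 / 2307.1 = 0.00954.
Flow is from higher to lower head: from P-4 toward P-1, i.e. toward the south-east.

i ≈ 0.00954; groundwater flows toward the south-east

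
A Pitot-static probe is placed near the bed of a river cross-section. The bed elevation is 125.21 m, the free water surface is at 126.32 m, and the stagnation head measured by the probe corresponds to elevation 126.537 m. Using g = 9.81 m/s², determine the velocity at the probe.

v ≈ 2.06 m/s

Near the bed, under hydrostatic conditions, the piezometric head (z + ψ) equals the free-surface elevation, 126.32 m.
Velocity head = total − piezometric = 126.537 − 126.32 = 0.217 m.
v = √(2g·h_v) = √(2 × 9.81 × 0.217) = 2.06 m/s.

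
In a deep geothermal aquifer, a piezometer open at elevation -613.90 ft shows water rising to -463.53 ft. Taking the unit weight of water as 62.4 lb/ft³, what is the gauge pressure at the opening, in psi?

Pressure head ψ = h − z = -463.53 − (-613.90) = 150.37 ft.
P = γ·ψ / 144 = 62.4 × 150.37 / 144 = 65.2 psi.

P ≈ 65.2 psi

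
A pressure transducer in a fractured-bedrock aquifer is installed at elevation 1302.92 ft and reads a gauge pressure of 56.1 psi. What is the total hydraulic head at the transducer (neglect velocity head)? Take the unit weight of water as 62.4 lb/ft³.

ψ = 144·P/γ = 144 × 56.1 / 62.4 = 129.46 ft.
h = z + ψ = 1302.92 + 129.46 = 1432.38 ft.

h ≈ 1432.38 ft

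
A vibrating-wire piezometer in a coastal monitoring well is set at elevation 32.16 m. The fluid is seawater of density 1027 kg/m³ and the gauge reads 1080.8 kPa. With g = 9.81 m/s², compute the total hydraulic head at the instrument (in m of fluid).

h ≈ 139.44 m

ψ = P/(ρg) = 1080.8×1000 / (1027 × 9.81) = 107.28 m.
h = z + ψ = 32.16 + 107.28 = 139.44 m.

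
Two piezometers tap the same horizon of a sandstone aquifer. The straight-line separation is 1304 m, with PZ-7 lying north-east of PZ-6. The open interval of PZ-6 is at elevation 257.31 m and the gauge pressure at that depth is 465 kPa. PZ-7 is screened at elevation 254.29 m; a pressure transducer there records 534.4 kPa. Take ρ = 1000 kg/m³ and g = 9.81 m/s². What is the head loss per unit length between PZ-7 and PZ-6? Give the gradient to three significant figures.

i ≈ 0.00311 m/m

Pressure head at PZ-6: ψ = P/(ρg) = 465×1000 / (1000 × 9.81) = 47.40 m.
Total head at PZ-6: h = z + ψ = 257.31 + 47.40 = 304.71 m.
Pressure head at PZ-7: ψ = P/(ρg) = 534.4×1000 / (1000 × 9.81) = 54.48 m.
Total head at PZ-7: h = z + ψ = 254.29 + 54.48 = 308.77 m.
Head difference: h(PZ-6) − h(PZ-7) = 304.71 − 308.77 = -4.06 m.
Hydraulic gradient: i = |Δh| / L = 4.06 / 1304 = 0.00311.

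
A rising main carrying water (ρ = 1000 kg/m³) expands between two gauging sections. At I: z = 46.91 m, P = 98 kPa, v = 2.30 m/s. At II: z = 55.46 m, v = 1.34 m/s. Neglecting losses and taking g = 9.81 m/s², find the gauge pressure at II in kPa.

Pressure head at I: ψ₁ = P₁/(ρg) = 98×1000 / (1000 × 9.81) = 9.99 m.
Velocity heads: v₁²/2g = 2.30²/19.62 = 0.270 m; v₂²/2g = 1.34²/19.62 = 0.092 m.
Total head H = z₁ + ψ₁ + v₁²/2g = 46.91 + 9.99 + 0.270 = 57.17 m.
ψ₂ = H − z₂ − v₂²/2g = 57.17 − 55.46 − 0.092 = 1.62 m.
P₂ = ρgψ₂ = 1000 × 9.81 × 1.62 ≈ 15.9 kPa.

P₂ ≈ 15.9 kPa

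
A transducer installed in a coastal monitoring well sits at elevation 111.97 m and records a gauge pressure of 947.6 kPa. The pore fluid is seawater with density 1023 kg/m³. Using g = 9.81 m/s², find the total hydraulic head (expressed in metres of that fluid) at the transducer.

h ≈ 206.39 m

ψ = P/(ρg) = 947.6×1000 / (1023 × 9.81) = 94.42 m.
h = z + ψ = 111.97 + 94.42 = 206.39 m.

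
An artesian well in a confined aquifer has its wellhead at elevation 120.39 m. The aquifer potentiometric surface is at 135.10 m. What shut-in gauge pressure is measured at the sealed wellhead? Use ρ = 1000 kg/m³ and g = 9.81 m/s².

P ≈ 144 kPa

Head above the cap: Δh = 135.10 − 120.39 = 14.71 m.
P = ρgΔh = 1000 × 9.81 × 14.71 = 144305 Pa ≈ 144 kPa.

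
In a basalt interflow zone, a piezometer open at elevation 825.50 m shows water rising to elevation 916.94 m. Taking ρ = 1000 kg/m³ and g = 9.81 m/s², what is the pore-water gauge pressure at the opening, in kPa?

P ≈ 897 kPa

Pressure head ψ = h − z = 916.94 − 825.50 = 91.44 m.
P = ρgψ = 1000 × 9.81 × 91.44 = 897026 Pa ≈ 897 kPa.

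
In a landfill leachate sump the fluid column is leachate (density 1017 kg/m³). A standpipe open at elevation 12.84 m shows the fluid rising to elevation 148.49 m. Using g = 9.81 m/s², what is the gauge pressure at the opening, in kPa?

Pressure head ψ = h − z = 148.49 − 12.84 = 135.65 m.
P = ρgψ = 1017 × 9.81 × 135.65 = 1353349 Pa ≈ 1350 kPa.

P ≈ 1350 kPa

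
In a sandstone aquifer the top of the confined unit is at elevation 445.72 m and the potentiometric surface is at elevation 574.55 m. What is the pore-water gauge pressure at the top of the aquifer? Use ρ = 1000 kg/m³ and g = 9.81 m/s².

Pressure head at the aquifer top: ψ = h − z = 574.55 − 445.72 = 128.83 m.
P = ρgψ = 1000 × 9.81 × 128.83 = 1263822 Pa ≈ 1260 kPa.

P ≈ 1260 kPa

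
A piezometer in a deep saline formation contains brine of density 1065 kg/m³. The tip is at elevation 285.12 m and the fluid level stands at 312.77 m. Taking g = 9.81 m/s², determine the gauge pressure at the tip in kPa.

P ≈ 289 kPa

Pressure head ψ = h − z = 312.77 − 285.12 = 27.65 m.
P = ρgψ = 1065 × 9.81 × 27.65 = 288878 Pa ≈ 289 kPa.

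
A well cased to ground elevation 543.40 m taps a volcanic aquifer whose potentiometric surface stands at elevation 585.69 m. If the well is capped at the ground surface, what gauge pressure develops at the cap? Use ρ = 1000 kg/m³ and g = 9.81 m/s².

Head above the cap: Δh = 585.69 − 543.40 = 42.29 m.
P = ρgΔh = 1000 × 9.81 × 42.29 = 414865 Pa ≈ 415 kPa.

P ≈ 415 kPa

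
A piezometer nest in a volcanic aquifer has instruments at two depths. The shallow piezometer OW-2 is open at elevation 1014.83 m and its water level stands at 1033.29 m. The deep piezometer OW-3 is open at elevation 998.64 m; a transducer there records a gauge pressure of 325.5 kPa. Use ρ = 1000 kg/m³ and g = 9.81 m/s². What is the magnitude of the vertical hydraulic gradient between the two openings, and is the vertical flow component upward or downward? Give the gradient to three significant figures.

|i_v| ≈ 0.0908; vertical flow is downward

Total head at OW-2: h = 1033.29 m (water level in the standpipe).
Pressure head at OW-3: ψ = P/(ρg) = 325.5×1000 / (1000 × 9.81) = 33.18 m.
Total head at OW-3: h = z + ψ = 998.64 + 33.18 = 1031.82 m.
Δh = h(OW-2) − h(OW-3) = 1033.29 − 1031.82 = 1.47 m.
Vertical separation Δz = 1014.83 − 998.64 = 16.19 m.
|i_v| = |Δh| / Δz = 1.47 / 16.19 = 0.0908.
Head is higher in the shallow piezometer, so vertical flow is downward (recharge condition).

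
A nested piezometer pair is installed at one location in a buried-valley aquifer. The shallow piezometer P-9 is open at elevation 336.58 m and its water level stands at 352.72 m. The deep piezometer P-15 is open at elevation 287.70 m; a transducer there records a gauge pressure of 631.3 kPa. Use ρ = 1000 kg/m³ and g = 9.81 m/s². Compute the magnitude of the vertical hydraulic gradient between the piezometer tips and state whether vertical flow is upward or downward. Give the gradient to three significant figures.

Total head at P-9: h = 352.72 m (water level in the standpipe).
Pressure head at P-15: ψ = P/(ρg) = 631.3×1000 / (1000 × 9.81) = 64.35 m.
Total head at P-15: h = z + ψ = 287.70 + 64.35 = 352.05 m.
Δh = h(P-9) − h(P-15) = 352.72 − 352.05 = 0.67 m.
Vertical separation Δz = 336.58 − 287.70 = 48.88 m.
|i_v| = |Δh| / Δz = 0.67 / 48.88 = 0.0137.
Head is higher in the shallow piezometer, so vertical flow is downward (recharge condition).

|i_v| ≈ 0.0137; vertical flow is downward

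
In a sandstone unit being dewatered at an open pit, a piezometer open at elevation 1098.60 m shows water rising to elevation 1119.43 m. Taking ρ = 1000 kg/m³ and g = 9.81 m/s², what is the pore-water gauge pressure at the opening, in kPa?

Pressure head ψ = h − z = 1119.43 − 1098.60 = 20.83 m.
P = ρgψ = 1000 × 9.81 × 20.83 = 204342 Pa ≈ 204 kPa.

P ≈ 204 kPa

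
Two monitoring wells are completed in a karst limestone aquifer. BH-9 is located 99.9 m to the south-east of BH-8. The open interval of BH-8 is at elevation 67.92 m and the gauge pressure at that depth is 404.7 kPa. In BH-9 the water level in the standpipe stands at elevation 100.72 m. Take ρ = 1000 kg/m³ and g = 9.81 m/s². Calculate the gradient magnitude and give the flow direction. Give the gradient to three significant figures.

Pressure head at BH-8: ψ = P/(ρg) = 404.7×1000 / (1000 × 9.81) = 41.25 m.
Total head at BH-8: h = z + ψ = 67.92 + 41.25 = 109.17 m.
Total head at BH-9: h = 100.72 m (water level in the piezometer is the total head).
Head difference: h(BH-8) − h(BH-9) = 109.17 − 100.72 = 8.45 m.
Hydraulic gradient: i = |Δh| / L = 8.45 / 99.9 = 0.0846.
Flow is from higher to lower head: from BH-8 toward BH-9, i.e. toward the south-east.

i ≈ 0.0846; groundwater flows toward the south-east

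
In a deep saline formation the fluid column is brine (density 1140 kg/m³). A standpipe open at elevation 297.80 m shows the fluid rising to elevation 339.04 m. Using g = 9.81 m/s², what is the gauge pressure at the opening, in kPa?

P ≈ 461 kPa

Pressure head ψ = h − z = 339.04 − 297.80 = 41.24 m.
P = ρgψ = 1140 × 9.81 × 41.24 = 461203 Pa ≈ 461 kPa.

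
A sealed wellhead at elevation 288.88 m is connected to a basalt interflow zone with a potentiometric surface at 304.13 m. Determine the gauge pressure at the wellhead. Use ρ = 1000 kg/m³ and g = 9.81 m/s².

Head above the cap: Δh = 304.13 − 288.88 = 15.25 m.
P = ρgΔh = 1000 × 9.81 × 15.25 = 149602 Pa ≈ 150 kPa.

P ≈ 150 kPa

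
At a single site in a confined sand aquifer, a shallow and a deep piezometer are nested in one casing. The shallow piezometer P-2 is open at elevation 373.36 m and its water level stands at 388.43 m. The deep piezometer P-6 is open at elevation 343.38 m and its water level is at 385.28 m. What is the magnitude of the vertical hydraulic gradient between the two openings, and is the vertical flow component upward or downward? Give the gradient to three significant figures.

Total head at P-2: h = 388.43 m (water level in the standpipe).
Total head at P-6: h = 385.28 m.
Δh = h(P-2) − h(P-6) = 388.43 − 385.28 = 3.15 m.
Vertical separation Δz = 373.36 − 343.38 = 29.98 m.
|i_v| = |Δh| / Δz = 3.15 / 29.98 = 0.105.
Head is higher in the shallow piezometer, so vertical flow is downward (recharge condition).

|i_v| ≈ 0.105; vertical flow is downward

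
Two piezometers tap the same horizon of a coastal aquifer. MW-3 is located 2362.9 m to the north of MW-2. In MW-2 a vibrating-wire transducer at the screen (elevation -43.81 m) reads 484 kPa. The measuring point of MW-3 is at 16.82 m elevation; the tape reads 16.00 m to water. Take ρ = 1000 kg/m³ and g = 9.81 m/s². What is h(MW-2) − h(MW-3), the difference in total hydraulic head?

Pressure head at MW-2: ψ = P/(ρg) = 484×1000 / (1000 × 9.81) = 49.34 m.
Total head at MW-2: h = z + ψ = -43.81 + 49.34 = 5.53 m.
Total head at MW-3: h = 16.82 − 16.00 = 0.82 m.
Head difference: h(MW-2) − h(MW-3) = 5.53 − 0.82 = 4.71 m.

Δh ≈ 4.71 m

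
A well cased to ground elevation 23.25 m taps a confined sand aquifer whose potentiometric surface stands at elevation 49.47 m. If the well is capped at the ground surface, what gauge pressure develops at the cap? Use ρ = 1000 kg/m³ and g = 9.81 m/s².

Head above the cap: Δh = 49.47 − 23.25 = 26.22 m.
P = ρgΔh = 1000 × 9.81 × 26.22 = 257218 Pa ≈ 257 kPa.

P ≈ 257 kPa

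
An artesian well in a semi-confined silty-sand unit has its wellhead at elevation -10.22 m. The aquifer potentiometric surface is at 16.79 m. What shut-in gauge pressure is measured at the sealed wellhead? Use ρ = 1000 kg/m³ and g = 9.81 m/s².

P ≈ 265 kPa

Head above the cap: Δh = 16.79 − (-10.22) = 27.01 m.
P = ρgΔh = 1000 × 9.81 × 27.01 = 264968 Pa ≈ 265 kPa.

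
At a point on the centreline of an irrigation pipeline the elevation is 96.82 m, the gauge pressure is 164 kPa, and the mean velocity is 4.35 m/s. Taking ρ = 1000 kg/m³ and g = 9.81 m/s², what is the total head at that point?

h ≈ 114.50 m

Pressure head ψ = P/(ρg) = 164×1000 / (1000 × 9.81) = 16.72 m.
Velocity head = v²/(2g) = 4.35² / (2 × 9.81) = 0.964 m.
h = z + ψ + v²/(2g) = 96.82 + 16.72 + 0.964 = 114.50 m.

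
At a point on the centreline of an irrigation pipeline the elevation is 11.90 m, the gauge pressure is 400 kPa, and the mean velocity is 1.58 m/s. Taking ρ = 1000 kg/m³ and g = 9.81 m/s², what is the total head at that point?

h ≈ 52.80 m

Pressure head ψ = P/(ρg) = 400×1000 / (1000 × 9.81) = 40.77 m.
Velocity head = v²/(2g) = 1.58² / (2 × 9.81) = 0.127 m.
h = z + ψ + v²/(2g) = 11.90 + 40.77 + 0.127 = 52.80 m.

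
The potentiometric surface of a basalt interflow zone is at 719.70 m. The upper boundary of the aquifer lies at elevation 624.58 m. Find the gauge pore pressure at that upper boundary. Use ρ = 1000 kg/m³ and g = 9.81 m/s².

Pressure head at the aquifer top: ψ = h − z = 719.70 − 624.58 = 95.12 m.
P = ρgψ = 1000 × 9.81 × 95.12 = 933127 Pa ≈ 933 kPa.

P ≈ 933 kPa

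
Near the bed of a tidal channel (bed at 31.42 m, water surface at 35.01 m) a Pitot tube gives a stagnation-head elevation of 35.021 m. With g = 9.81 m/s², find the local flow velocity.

v ≈ 0.465 m/s

Near the bed, under hydrostatic conditions, the piezometric head (z + ψ) equals the free-surface elevation, 35.01 m.
Velocity head = total − piezometric = 35.021 − 35.01 = 0.011 m.
v = √(2g·h_v) = √(2 × 9.81 × 0.011) = 0.465 m/s.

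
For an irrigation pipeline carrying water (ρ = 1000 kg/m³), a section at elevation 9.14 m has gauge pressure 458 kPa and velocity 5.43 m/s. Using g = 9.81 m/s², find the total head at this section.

Pressure head ψ = P/(ρg) = 458×1000 / (1000 × 9.81) = 46.69 m.
Velocity head = v²/(2g) = 5.43² / (2 × 9.81) = 1.503 m.
h = z + ψ + v²/(2g) = 9.14 + 46.69 + 1.503 = 57.33 m.

h ≈ 57.33 m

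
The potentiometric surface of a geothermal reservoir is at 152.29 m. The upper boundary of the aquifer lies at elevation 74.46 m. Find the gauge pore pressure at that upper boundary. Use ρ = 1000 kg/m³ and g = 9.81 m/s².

Pressure head at the aquifer top: ψ = h − z = 152.29 − 74.46 = 77.83 m.
P = ρgψ = 1000 × 9.81 × 77.83 = 763512 Pa ≈ 764 kPa.

P ≈ 764 kPa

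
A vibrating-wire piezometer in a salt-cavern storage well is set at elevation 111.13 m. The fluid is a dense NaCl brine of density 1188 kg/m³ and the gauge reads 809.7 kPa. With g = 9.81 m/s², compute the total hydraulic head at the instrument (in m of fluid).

h ≈ 180.61 m

ψ = P/(ρg) = 809.7×1000 / (1188 × 9.81) = 69.48 m.
h = z + ψ = 111.13 + 69.48 = 180.61 m.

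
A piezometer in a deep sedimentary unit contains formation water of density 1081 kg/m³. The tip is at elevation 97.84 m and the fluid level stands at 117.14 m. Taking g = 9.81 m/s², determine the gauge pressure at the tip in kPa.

P ≈ 205 kPa

Pressure head ψ = h − z = 117.14 − 97.84 = 19.30 m.
P = ρgψ = 1081 × 9.81 × 19.30 = 204669 Pa ≈ 205 kPa.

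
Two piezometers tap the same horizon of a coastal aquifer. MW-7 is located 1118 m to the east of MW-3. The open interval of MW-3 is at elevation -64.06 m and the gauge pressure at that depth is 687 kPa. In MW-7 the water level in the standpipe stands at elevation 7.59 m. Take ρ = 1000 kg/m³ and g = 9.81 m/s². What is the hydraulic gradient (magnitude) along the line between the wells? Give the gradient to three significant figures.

Pressure head at MW-3: ψ = P/(ρg) = 687×1000 / (1000 × 9.81) = 70.03 m.
Total head at MW-3: h = z + ψ = -64.06 + 70.03 = 5.97 m.
Total head at MW-7: h = 7.59 m (water level in the piezometer is the total head).
Head difference: h(MW-3) − h(MW-7) = 5.97 − 7.59 = -1.62 m.
Hydraulic gradient: i = |Δh| / L = 1.62 / 1118 = 0.00145.

i ≈ 0.00145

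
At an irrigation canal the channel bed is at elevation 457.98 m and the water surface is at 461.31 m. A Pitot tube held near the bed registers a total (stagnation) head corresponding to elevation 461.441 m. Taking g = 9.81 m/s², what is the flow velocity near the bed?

Near the bed, under hydrostatic conditions, the piezometric head (z + ψ) equals the free-surface elevation, 461.31 m.
Velocity head = total − piezometric = 461.441 − 461.31 = 0.131 m.
v = √(2g·h_v) = √(2 × 9.81 × 0.131) = 1.60 m/s.

v ≈ 1.60 m/s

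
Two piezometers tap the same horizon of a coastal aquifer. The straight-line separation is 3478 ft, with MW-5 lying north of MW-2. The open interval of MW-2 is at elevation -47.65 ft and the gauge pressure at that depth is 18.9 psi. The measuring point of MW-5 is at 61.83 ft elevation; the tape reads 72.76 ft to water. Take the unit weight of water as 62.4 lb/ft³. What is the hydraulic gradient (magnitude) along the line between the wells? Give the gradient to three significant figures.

i ≈ 0.00198

Pressure head at MW-2: ψ = 144·P/γ = 144 × 18.9 / 62.4 = 43.62 ft.
Total head at MW-2: h = z + ψ = -47.65 + 43.62 = -4.03 ft.
Total head at MW-5: h = 61.83 − 72.76 = -10.93 ft.
Head difference: h(MW-2) − h(MW-5) = -4.03 − (-10.93) = 6.90 ft.
Hydraulic gradient: i = |Δh| / L = 6.90 / 3478 = 0.00198.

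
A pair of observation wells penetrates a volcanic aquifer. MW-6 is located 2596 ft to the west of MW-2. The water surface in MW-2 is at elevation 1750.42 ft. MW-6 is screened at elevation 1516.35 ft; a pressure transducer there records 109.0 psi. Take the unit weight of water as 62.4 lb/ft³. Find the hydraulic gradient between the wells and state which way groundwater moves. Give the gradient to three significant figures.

Total head at MW-2: h = 1750.42 ft (water level in the piezometer is the total head).
Pressure head at MW-6: ψ = 144·P/γ = 144 × 109.0 / 62.4 = 251.54 ft.
Total head at MW-6: h = z + ψ = 1516.35 + 251.54 = 1767.89 ft.
Head difference: h(MW-2) − h(MW-6) = 1750.42 − 1767.89 = -17.47 ft.
Hydraulic gradient: i = |Δh| / L = 17.47 / 2596 = 0.00673.
Flow is from higher to lower head: from MW-6 toward MW-2, i.e. toward the east.

i ≈ 0.00673; groundwater flows toward the east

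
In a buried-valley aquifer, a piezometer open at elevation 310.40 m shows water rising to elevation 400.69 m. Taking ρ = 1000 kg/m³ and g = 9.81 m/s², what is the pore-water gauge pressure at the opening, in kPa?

P ≈ 886 kPa

Pressure head ψ = h − z = 400.69 − 310.40 = 90.29 m.
P = ρgψ = 1000 × 9.81 × 90.29 = 885745 Pa ≈ 886 kPa.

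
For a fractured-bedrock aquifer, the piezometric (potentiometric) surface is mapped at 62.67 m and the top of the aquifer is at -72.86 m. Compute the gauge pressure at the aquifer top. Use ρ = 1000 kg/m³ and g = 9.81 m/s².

P ≈ 1330 kPa

Pressure head at the aquifer top: ψ = h − z = 62.67 − (-72.86) = 135.53 m.
P = ρgψ = 1000 × 9.81 × 135.53 = 1329549 Pa ≈ 1330 kPa.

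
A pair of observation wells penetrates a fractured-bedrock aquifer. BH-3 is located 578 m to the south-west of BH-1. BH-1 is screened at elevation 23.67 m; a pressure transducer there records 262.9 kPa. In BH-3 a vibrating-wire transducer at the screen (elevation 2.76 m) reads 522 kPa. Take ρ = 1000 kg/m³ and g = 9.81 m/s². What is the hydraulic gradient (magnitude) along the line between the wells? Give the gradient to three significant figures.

i ≈ 0.00952

Pressure head at BH-1: ψ = P/(ρg) = 262.9×1000 / (1000 × 9.81) = 26.80 m.
Total head at BH-1: h = z + ψ = 23.67 + 26.80 = 50.47 m.
Pressure head at BH-3: ψ = P/(ρg) = 522×1000 / (1000 × 9.81) = 53.21 m.
Total head at BH-3: h = z + ψ = 2.76 + 53.21 = 55.97 m.
Head difference: h(BH-1) − h(BH-3) = 50.47 − 55.97 = -5.50 m.
Hydraulic gradient: i = |Δh| / L = 5.50 / 578 = 0.00952.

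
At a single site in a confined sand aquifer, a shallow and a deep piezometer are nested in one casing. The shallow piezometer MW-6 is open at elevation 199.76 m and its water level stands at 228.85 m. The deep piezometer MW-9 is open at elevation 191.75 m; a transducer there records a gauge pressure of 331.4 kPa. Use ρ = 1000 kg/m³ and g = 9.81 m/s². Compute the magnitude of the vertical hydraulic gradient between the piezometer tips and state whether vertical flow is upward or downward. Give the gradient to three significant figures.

Total head at MW-6: h = 228.85 m (water level in the standpipe).
Pressure head at MW-9: ψ = P/(ρg) = 331.4×1000 / (1000 × 9.81) = 33.78 m.
Total head at MW-9: h = z + ψ = 191.75 + 33.78 = 225.53 m.
Δh = h(MW-6) − h(MW-9) = 228.85 − 225.53 = 3.32 m.
Vertical separation Δz = 199.76 − 191.75 = 8.01 m.
|i_v| = |Δh| / Δz = 3.32 / 8.01 = 0.414.
Head is higher in the shallow piezometer, so vertical flow is downward (recharge condition).

|i_v| ≈ 0.414; vertical flow is downward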